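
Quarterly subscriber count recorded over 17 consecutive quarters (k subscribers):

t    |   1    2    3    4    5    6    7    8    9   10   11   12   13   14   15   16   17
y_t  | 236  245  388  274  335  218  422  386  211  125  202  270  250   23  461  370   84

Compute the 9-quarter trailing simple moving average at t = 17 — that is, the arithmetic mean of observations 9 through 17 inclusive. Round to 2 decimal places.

221.78

Sum of periods 9–17: 211 + 125 + 202 + 270 + 250 + 23 + 461 + 370 + 84 = 1996
Divide by 9: 1996 / 9 = 221.78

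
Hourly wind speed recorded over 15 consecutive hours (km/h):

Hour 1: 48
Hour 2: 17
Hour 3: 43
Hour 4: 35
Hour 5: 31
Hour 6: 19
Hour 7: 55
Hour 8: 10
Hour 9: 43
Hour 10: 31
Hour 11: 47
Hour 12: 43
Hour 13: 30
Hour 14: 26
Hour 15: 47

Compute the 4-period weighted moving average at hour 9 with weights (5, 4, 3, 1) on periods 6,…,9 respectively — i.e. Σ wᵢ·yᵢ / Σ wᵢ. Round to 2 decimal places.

Weighted sum: 5·19 + 4·55 + 3·10 + 1·43 = 95 + 220 + 30 + 43 = 388
Weight total: 5 + 4 + 3 + 1 = 13
WMA = 388 / 13 = 29.85

29.85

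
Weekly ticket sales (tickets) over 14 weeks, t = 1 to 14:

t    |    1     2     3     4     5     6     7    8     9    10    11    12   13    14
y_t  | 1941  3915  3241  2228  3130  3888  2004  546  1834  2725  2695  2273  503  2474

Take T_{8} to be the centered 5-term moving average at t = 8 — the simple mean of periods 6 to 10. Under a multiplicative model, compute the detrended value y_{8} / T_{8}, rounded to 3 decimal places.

0.248

Trend T_8 = (3888 + 2004 + 546 + 1834 + 2725) / 5 = 10997/5 = 2199.40000
Ratio to trend: 546 / 2199.40000 = 0.248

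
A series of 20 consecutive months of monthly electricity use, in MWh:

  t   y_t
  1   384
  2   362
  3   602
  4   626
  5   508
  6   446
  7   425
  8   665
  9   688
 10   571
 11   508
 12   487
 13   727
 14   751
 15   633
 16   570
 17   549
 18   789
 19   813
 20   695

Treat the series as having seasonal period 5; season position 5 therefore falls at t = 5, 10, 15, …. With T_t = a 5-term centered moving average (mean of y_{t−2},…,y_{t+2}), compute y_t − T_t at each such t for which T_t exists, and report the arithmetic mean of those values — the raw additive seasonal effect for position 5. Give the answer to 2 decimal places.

Season position 5 occurs at t = 5, 10, 15 (where T_t is defined).
t=5: T_5 = 521.4000; y_5 − T_5 = 508 − 521.4000 = -13.4000
t=10: T_10 = 583.8000; y_10 − T_10 = 571 − 583.8000 = -12.8000
t=15: T_15 = 646.0000; y_15 − T_15 = 633 − 646.0000 = -13.0000
Mean deviation: (-13.4000 + -12.8000 + -13.0000) / 3 = -13.07

-13.07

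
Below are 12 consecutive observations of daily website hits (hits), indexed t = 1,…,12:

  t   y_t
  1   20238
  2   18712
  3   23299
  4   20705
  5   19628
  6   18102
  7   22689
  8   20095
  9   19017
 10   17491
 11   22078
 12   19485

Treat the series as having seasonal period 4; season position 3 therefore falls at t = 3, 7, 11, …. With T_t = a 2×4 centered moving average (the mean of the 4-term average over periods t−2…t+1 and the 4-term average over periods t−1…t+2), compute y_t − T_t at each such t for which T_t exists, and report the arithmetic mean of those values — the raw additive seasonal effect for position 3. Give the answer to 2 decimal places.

2636.81

Season position 3 occurs at t = 3, 7 (where T_t is defined).
t=3: T_3 = 20662.2500; y_3 − T_3 = 23299 − 20662.2500 = 2636.7500
t=7: T_7 = 20052.1250; y_7 − T_7 = 22689 − 20052.1250 = 2636.8750
Mean deviation: (2636.7500 + 2636.8750) / 2 = 2636.81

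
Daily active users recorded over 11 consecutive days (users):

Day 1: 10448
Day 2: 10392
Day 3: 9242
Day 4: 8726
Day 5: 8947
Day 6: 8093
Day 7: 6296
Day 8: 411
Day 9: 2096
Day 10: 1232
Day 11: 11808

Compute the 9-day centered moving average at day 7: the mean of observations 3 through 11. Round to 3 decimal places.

6316.778

Sum of periods 3–11: 9242 + 8726 + 8947 + 8093 + 6296 + 411 + 2096 + 1232 + 11808 = 56851
Divide by 9: 56851 / 9 = 6316.778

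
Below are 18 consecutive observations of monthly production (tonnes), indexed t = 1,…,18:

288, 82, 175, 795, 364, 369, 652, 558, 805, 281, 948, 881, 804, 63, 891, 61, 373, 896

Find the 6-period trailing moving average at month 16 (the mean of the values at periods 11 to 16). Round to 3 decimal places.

Sum of periods 11–16: 948 + 881 + 804 + 63 + 891 + 61 = 3648
Divide by 6: 3648 / 6 = 608.000

608.000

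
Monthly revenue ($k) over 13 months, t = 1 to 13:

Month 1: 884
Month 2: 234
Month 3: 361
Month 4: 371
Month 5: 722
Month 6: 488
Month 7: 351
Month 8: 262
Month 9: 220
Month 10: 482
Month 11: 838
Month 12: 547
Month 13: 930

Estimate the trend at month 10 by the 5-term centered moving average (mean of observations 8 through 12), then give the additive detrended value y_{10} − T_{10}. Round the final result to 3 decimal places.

Trend T_10 = (262 + 220 + 482 + 838 + 547) / 5 = 2349/5 = 469.80000
Detrended value: 482 − 469.80000 = 12.200

12.200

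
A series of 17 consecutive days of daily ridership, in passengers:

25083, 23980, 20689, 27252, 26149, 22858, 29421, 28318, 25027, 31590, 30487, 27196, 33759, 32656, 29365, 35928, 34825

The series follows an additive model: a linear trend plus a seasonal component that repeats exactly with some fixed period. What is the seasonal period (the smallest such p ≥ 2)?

3

First differences y_{t+1} − y_t: -1103, -3291, 6563, -1103, -3291, 6563, -1103, -3291, …
The difference pattern repeats every 3 terms and not for any smaller step, so p = 3.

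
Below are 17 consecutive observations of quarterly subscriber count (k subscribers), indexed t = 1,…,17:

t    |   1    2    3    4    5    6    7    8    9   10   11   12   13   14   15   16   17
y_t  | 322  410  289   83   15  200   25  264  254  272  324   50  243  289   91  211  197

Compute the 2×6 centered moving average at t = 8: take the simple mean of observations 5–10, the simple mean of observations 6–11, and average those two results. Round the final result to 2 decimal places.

197.42

Sum over 5–10: 15 + 200 + 25 + 264 + 254 + 272 = 1030
Sum over 6–11: 200 + 25 + 264 + 254 + 272 + 324 = 1339
CMA at t=8 = (1030 + 1339) / (2·6) = 2369 / 12 = 197.42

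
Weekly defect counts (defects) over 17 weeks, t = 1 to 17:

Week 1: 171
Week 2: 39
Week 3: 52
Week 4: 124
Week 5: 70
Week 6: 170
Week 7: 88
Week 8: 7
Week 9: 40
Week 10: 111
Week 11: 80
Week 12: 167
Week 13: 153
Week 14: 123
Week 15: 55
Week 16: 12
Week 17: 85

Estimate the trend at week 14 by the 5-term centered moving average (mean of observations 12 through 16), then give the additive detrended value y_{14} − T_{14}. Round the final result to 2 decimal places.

21.00

Trend T_14 = (167 + 153 + 123 + 55 + 12) / 5 = 510/5 = 102.0000
Detrended value: 123 − 102.0000 = 21.00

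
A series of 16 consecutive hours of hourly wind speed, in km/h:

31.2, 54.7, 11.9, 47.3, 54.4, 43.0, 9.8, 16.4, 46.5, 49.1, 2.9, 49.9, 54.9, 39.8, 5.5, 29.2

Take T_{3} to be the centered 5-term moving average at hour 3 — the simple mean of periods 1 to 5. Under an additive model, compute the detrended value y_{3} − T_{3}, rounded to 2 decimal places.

-28.00

Trend T_3 = (31.2 + 54.7 + 11.9 + 47.3 + 54.4) / 5 = 199.5/5 = 39.9000
Detrended value: 11.9 − 39.9000 = -28.00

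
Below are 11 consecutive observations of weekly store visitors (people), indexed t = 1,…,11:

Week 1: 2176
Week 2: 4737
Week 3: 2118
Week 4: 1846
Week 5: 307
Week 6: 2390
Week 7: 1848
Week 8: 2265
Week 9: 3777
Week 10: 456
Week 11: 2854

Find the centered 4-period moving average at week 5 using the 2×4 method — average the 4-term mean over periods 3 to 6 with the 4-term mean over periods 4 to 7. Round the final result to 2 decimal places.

Sum over 3–6: 2118 + 1846 + 307 + 2390 = 6661
Sum over 4–7: 1846 + 307 + 2390 + 1848 = 6391
CMA at t=5 = (6661 + 6391) / (2·4) = 13052 / 8 = 1631.50

1631.50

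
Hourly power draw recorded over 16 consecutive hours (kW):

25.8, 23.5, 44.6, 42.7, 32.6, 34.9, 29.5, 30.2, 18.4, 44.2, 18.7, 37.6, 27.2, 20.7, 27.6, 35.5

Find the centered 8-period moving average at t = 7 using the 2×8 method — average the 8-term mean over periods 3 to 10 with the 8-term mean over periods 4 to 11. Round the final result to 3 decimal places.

Sum over 3–10: 44.6 + 42.7 + 32.6 + 34.9 + 29.5 + 30.2 + 18.4 + 44.2 = 277.1
Sum over 4–11: 42.7 + 32.6 + 34.9 + 29.5 + 30.2 + 18.4 + 44.2 + 18.7 = 251.2
CMA at t=7 = (277.1 + 251.2) / (2·8) = 528.3 / 16 = 33.019

33.019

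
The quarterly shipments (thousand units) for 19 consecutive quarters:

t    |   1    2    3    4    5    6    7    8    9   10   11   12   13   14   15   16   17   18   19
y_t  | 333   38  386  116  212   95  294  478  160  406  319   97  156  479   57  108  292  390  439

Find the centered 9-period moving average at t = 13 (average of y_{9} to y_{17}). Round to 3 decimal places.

230.444

Sum of periods 9–17: 160 + 406 + 319 + 97 + 156 + 479 + 57 + 108 + 292 = 2074
Divide by 9: 2074 / 9 = 230.444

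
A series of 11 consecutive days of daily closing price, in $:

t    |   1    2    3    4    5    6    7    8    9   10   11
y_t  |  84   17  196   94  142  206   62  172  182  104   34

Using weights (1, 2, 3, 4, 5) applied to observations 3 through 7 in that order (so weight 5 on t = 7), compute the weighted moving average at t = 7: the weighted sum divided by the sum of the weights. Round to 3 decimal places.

129.600

Weighted sum: 1·196 + 2·94 + 3·142 + 4·206 + 5·62 = 196 + 188 + 426 + 824 + 310 = 1944
Weight total: 1 + 2 + 3 + 4 + 5 = 15
WMA = 1944 / 15 = 129.600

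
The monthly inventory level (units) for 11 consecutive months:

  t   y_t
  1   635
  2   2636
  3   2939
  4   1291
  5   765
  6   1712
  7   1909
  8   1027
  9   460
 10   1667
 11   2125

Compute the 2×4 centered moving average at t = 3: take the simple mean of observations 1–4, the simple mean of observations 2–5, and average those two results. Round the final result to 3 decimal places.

1891.500

Sum over 1–4: 635 + 2636 + 2939 + 1291 = 7501
Sum over 2–5: 2636 + 2939 + 1291 + 765 = 7631
CMA at t=3 = (7501 + 7631) / (2·4) = 15132 / 8 = 1891.500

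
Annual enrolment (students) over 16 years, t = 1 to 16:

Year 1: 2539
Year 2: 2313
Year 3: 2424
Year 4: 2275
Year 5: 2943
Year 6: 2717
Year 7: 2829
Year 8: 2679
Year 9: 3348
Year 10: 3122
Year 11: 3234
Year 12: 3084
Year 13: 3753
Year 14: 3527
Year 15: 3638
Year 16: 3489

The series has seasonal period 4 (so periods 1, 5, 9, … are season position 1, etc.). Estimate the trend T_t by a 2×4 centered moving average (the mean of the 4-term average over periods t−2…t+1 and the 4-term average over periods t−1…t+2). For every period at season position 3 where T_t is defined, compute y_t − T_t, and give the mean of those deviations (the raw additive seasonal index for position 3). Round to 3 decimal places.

Season position 3 occurs at t = 3, 7, 11 (where T_t is defined).
t=3: T_3 = 2438.25000; y_3 − T_3 = 2424 − 2438.25000 = -14.25000
t=7: T_7 = 2842.62500; y_7 − T_7 = 2829 − 2842.62500 = -13.62500
t=11: T_11 = 3247.62500; y_11 − T_11 = 3234 − 3247.62500 = -13.62500
Mean deviation: (-14.25000 + -13.62500 + -13.62500) / 3 = -13.833

-13.833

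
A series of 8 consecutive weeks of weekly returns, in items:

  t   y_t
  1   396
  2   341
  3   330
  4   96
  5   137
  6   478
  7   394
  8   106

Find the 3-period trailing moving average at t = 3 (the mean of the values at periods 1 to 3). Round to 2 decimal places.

Sum of periods 1–3: 396 + 341 + 330 = 1067
Divide by 3: 1067 / 3 = 355.67

355.67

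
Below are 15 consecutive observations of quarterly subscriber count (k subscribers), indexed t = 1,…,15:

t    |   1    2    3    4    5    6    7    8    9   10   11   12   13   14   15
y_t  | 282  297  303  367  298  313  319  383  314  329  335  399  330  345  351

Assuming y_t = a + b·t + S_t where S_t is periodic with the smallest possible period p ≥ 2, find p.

First differences y_{t+1} − y_t: 15, 6, 64, -69, 15, 6, 64, -69, 15, 6, …
The difference pattern repeats every 4 terms and not for any smaller step, so p = 4.

4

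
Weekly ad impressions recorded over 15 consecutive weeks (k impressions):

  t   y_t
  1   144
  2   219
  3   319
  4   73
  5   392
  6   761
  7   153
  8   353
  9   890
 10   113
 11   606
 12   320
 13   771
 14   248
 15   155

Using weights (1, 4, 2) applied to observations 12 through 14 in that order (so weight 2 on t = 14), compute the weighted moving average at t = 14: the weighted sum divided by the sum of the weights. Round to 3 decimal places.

Weighted sum: 1·320 + 4·771 + 2·248 = 320 + 3084 + 496 = 3900
Weight total: 1 + 4 + 2 = 7
WMA = 3900 / 7 = 557.143

557.143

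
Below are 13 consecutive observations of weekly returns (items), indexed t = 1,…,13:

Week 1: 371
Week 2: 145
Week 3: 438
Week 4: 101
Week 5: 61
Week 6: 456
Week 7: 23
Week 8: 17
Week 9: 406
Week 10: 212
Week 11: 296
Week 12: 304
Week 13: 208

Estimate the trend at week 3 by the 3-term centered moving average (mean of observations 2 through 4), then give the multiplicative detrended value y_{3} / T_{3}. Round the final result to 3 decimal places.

1.921

Trend T_3 = (145 + 438 + 101) / 3 = 684/3 = 228.00000
Ratio to trend: 438 / 228.00000 = 1.921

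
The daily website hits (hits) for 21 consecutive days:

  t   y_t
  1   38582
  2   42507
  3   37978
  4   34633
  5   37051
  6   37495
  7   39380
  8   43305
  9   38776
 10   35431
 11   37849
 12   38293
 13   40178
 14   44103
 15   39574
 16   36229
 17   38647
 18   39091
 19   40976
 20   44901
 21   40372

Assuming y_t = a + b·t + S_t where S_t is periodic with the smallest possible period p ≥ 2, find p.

First differences y_{t+1} − y_t: 3925, -4529, -3345, 2418, 444, 1885, 3925, -4529, -3345, 2418, 444, 1885, 3925, -4529, …
The difference pattern repeats every 6 terms and not for any smaller step, so p = 6.

6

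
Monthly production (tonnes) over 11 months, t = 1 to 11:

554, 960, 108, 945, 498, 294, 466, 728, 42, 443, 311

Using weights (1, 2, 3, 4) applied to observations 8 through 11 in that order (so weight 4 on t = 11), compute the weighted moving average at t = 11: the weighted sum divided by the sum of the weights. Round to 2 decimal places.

Weighted sum: 1·728 + 2·42 + 3·443 + 4·311 = 728 + 84 + 1329 + 1244 = 3385
Weight total: 1 + 2 + 3 + 4 = 10
WMA = 3385 / 10 = 338.50

338.50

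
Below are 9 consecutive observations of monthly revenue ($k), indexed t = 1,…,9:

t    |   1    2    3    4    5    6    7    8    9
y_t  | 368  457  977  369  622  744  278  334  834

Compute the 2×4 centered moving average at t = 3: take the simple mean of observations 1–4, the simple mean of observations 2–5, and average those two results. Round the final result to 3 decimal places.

Sum over 1–4: 368 + 457 + 977 + 369 = 2171
Sum over 2–5: 457 + 977 + 369 + 622 = 2425
CMA at t=3 = (2171 + 2425) / (2·4) = 4596 / 8 = 574.500

574.500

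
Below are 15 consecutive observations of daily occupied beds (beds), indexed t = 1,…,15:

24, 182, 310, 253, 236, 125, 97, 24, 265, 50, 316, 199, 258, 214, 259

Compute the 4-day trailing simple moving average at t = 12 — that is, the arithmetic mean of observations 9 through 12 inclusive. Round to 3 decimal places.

207.500

Sum of periods 9–12: 265 + 50 + 316 + 199 = 830
Divide by 4: 830 / 4 = 207.500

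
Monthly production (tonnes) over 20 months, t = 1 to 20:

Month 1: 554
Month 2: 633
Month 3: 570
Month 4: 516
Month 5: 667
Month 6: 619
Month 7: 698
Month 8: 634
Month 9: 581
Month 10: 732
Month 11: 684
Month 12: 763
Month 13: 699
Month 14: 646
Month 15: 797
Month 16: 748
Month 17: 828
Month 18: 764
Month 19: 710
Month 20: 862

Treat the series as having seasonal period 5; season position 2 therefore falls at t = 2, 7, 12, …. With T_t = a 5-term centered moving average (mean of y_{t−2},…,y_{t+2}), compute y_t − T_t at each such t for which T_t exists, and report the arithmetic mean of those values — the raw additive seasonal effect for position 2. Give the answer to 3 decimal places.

Season position 2 occurs at t = 7, 12, 17 (where T_t is defined).
t=7: T_7 = 639.80000; y_7 − T_7 = 698 − 639.80000 = 58.20000
t=12: T_12 = 704.80000; y_12 − T_12 = 763 − 704.80000 = 58.20000
t=17: T_17 = 769.40000; y_17 − T_17 = 828 − 769.40000 = 58.60000
Mean deviation: (58.20000 + 58.20000 + 58.60000) / 3 = 58.333

58.333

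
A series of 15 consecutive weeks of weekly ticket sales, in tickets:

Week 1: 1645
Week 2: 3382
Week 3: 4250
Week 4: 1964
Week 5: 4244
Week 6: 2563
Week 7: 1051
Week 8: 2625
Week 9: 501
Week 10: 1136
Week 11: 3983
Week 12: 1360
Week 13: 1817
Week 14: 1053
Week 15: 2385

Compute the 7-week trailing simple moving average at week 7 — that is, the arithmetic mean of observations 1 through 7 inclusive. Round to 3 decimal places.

Sum of periods 1–7: 1645 + 3382 + 4250 + 1964 + 4244 + 2563 + 1051 = 19099
Divide by 7: 19099 / 7 = 2728.429

2728.429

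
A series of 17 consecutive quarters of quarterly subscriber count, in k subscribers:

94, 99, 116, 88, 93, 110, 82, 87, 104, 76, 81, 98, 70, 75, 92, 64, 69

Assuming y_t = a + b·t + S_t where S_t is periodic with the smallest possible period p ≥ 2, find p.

3

First differences y_{t+1} − y_t: 5, 17, -28, 5, 17, -28, 5, 17, …
The difference pattern repeats every 3 terms and not for any smaller step, so p = 3.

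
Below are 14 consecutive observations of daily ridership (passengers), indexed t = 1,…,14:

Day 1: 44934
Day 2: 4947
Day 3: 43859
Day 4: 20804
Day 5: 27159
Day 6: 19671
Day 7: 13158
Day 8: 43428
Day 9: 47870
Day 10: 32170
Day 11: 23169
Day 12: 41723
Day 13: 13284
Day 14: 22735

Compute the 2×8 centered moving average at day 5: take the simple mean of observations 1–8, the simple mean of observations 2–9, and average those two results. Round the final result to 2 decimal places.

27428.50

Sum over 1–8: 44934 + 4947 + 43859 + 20804 + 27159 + 19671 + 13158 + 43428 = 217960
Sum over 2–9: 4947 + 43859 + 20804 + 27159 + 19671 + 13158 + 43428 + 47870 = 220896
CMA at t=5 = (217960 + 220896) / (2·8) = 438856 / 16 = 27428.50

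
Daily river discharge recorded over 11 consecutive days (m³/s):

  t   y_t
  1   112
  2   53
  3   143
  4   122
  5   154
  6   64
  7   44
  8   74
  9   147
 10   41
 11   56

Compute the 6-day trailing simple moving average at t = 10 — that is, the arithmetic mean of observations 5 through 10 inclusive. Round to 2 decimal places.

87.33

Sum of periods 5–10: 154 + 64 + 44 + 74 + 147 + 41 = 524
Divide by 6: 524 / 6 = 87.33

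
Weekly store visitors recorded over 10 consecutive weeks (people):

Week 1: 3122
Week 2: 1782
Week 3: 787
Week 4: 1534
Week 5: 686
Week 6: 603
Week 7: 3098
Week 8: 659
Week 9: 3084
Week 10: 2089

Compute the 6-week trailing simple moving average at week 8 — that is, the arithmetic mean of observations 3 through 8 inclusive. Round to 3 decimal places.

1227.833

Sum of periods 3–8: 787 + 1534 + 686 + 603 + 3098 + 659 = 7367
Divide by 6: 7367 / 6 = 1227.833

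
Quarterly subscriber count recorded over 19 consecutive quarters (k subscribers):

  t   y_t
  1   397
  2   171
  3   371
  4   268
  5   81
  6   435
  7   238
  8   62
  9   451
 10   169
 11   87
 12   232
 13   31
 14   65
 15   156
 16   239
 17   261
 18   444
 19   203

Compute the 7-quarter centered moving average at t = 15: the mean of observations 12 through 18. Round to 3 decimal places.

204.000

Sum of periods 12–18: 232 + 31 + 65 + 156 + 239 + 261 + 444 = 1428
Divide by 7: 1428 / 7 = 204.000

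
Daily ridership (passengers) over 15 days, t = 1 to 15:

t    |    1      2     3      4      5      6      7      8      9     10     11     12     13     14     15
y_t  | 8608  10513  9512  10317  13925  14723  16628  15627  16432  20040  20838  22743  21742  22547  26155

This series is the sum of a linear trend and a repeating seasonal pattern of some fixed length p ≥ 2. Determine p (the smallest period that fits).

5

First differences y_{t+1} − y_t: 1905, -1001, 805, 3608, 798, 1905, -1001, 805, 3608, 798, 1905, -1001, …
The difference pattern repeats every 5 terms and not for any smaller step, so p = 5.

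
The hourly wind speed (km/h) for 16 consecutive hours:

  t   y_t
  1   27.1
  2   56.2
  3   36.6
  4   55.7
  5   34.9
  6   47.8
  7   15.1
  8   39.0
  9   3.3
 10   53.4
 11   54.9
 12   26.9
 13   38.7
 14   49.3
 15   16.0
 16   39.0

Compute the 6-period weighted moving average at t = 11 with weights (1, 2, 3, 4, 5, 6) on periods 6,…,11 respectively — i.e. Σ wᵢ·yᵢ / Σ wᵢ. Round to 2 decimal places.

38.31

Weighted sum: 1·47.8 + 2·15.1 + 3·39.0 + 4·3.3 + 5·53.4 + 6·54.9 = 47.8 + 30.2 + 117.0 + 13.2 + 267.0 + 329.4 = 804.6
Weight total: 1 + 2 + 3 + 4 + 5 + 6 = 21
WMA = 804.6 / 21 = 38.31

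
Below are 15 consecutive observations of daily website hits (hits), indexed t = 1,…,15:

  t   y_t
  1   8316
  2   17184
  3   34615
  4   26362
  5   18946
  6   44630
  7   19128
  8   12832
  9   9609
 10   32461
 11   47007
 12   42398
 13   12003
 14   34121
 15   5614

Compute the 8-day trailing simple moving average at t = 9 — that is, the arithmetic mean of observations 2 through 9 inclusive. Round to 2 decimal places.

22913.25

Sum of periods 2–9: 17184 + 34615 + 26362 + 18946 + 44630 + 19128 + 12832 + 9609 = 183306
Divide by 8: 183306 / 8 = 22913.25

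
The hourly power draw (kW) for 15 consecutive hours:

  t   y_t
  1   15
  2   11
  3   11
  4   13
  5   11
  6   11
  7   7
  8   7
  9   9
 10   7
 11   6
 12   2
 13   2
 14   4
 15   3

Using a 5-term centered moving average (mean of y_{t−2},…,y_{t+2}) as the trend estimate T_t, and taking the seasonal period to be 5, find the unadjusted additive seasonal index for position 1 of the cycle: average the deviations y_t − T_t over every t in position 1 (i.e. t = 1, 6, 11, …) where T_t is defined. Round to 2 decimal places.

1.00

Season position 1 occurs at t = 6, 11 (where T_t is defined).
t=6: T_6 = 9.8000; y_6 − T_6 = 11 − 9.8000 = 1.2000
t=11: T_11 = 5.2000; y_11 − T_11 = 6 − 5.2000 = 0.8000
Mean deviation: (1.2000 + 0.8000) / 2 = 1.00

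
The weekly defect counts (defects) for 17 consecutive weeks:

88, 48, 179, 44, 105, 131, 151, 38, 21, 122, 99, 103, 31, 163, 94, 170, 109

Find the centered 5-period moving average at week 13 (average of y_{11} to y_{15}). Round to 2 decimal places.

98.00

Sum of periods 11–15: 99 + 103 + 31 + 163 + 94 = 490
Divide by 5: 490 / 5 = 98.00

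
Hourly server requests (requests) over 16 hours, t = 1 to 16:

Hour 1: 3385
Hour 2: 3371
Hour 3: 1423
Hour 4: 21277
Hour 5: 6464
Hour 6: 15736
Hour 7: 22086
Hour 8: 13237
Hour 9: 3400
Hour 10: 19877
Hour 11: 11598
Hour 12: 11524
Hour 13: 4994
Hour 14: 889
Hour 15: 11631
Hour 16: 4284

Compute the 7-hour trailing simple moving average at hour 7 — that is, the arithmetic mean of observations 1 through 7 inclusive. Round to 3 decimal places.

10534.571

Sum of periods 1–7: 3385 + 3371 + 1423 + 21277 + 6464 + 15736 + 22086 = 73742
Divide by 7: 73742 / 7 = 10534.571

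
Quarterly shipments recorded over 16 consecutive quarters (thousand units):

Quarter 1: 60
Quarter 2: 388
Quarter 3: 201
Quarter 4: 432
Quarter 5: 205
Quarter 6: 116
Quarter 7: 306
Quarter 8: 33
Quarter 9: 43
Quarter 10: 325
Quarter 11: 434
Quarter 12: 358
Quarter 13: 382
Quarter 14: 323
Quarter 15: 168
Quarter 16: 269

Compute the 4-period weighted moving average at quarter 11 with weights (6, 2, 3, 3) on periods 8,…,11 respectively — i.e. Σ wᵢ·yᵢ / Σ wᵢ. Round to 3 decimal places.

182.929

Weighted sum: 6·33 + 2·43 + 3·325 + 3·434 = 198 + 86 + 975 + 1302 = 2561
Weight total: 6 + 2 + 3 + 3 = 14
WMA = 2561 / 14 = 182.929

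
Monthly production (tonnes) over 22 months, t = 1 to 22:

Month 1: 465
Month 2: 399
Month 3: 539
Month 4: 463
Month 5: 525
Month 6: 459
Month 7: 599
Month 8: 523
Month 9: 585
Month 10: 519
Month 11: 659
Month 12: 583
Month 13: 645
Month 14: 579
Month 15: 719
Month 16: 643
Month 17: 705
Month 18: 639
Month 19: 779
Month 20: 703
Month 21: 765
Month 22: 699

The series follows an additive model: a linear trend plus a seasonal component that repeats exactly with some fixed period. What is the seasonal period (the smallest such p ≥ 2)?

4

First differences y_{t+1} − y_t: -66, 140, -76, 62, -66, 140, -76, 62, -66, 140, …
The difference pattern repeats every 4 terms and not for any smaller step, so p = 4.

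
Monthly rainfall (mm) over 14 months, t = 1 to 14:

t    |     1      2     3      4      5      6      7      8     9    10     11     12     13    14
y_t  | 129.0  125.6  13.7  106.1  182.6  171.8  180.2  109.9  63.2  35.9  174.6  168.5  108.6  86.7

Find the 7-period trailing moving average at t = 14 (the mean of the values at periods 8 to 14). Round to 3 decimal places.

106.771

Sum of periods 8–14: 109.9 + 63.2 + 35.9 + 174.6 + 168.5 + 108.6 + 86.7 = 747.4
Divide by 7: 747.4 / 7 = 106.771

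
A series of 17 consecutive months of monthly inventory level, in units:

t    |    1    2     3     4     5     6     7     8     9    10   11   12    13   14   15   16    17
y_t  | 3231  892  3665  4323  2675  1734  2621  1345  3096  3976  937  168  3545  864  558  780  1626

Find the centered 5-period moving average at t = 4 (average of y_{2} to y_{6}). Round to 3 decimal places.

Sum of periods 2–6: 892 + 3665 + 4323 + 2675 + 1734 = 13289
Divide by 5: 13289 / 5 = 2657.800

2657.800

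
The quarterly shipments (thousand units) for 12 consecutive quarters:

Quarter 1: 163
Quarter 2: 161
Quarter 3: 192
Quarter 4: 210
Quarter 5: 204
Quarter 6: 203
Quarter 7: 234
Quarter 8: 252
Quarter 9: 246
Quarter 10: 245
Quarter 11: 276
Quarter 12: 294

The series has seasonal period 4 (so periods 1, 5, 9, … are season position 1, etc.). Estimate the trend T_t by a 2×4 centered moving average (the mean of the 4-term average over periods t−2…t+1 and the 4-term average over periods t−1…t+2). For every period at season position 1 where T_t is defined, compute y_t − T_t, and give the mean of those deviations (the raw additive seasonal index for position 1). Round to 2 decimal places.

-3.50

Season position 1 occurs at t = 5, 9 (where T_t is defined).
t=5: T_5 = 207.5000; y_5 − T_5 = 204 − 207.5000 = -3.5000
t=9: T_9 = 249.5000; y_9 − T_9 = 246 − 249.5000 = -3.5000
Mean deviation: (-3.5000 + -3.5000) / 2 = -3.50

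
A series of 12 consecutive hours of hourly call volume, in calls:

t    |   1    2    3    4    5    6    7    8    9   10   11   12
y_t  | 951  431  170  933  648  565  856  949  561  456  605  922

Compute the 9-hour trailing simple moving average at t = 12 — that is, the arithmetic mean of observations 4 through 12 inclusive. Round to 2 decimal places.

721.67

Sum of periods 4–12: 933 + 648 + 565 + 856 + 949 + 561 + 456 + 605 + 922 = 6495
Divide by 9: 6495 / 9 = 721.67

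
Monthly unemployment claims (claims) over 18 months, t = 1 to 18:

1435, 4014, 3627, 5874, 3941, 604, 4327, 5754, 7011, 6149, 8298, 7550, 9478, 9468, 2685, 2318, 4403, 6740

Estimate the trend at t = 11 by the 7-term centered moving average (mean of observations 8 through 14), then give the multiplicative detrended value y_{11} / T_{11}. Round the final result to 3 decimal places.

Trend T_11 = (5754 + 7011 + 6149 + 8298 + 7550 + 9478 + 9468) / 7 = 53708/7 = 7672.57143
Ratio to trend: 8298 / 7672.57143 = 1.082

1.082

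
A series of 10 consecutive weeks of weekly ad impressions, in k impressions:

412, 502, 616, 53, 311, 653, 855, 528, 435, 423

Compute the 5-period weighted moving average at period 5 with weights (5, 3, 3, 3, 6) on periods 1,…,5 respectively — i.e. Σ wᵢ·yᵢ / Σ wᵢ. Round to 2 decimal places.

Weighted sum: 5·412 + 3·502 + 3·616 + 3·53 + 6·311 = 2060 + 1506 + 1848 + 159 + 1866 = 7439
Weight total: 5 + 3 + 3 + 3 + 6 = 20
WMA = 7439 / 20 = 371.95

371.95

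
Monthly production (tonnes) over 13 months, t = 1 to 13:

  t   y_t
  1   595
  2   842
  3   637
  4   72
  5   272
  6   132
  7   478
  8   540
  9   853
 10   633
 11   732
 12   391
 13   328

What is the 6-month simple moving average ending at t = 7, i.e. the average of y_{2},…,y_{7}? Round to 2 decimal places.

Sum of periods 2–7: 842 + 637 + 72 + 272 + 132 + 478 = 2433
Divide by 6: 2433 / 6 = 405.50

405.50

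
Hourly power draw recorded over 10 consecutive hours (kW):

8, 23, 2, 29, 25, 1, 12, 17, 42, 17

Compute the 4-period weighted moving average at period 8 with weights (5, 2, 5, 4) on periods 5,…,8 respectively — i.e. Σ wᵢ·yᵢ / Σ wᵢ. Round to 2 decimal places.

Weighted sum: 5·25 + 2·1 + 5·12 + 4·17 = 125 + 2 + 60 + 68 = 255
Weight total: 5 + 2 + 5 + 4 = 16
WMA = 255 / 16 = 15.94

15.94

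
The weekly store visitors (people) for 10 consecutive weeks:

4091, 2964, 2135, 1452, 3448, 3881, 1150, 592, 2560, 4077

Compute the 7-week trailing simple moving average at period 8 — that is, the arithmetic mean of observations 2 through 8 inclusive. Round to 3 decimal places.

Sum of periods 2–8: 2964 + 2135 + 1452 + 3448 + 3881 + 1150 + 592 = 15622
Divide by 7: 15622 / 7 = 2231.714

2231.714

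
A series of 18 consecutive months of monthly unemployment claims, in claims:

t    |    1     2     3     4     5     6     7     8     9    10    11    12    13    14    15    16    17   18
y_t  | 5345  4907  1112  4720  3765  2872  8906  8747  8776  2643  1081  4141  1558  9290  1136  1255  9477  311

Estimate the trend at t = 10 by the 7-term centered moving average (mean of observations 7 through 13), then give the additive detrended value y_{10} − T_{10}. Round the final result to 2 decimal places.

Trend T_10 = (8906 + 8747 + 8776 + 2643 + 1081 + 4141 + 1558) / 7 = 35852/7 = 5121.7143
Detrended value: 2643 − 5121.7143 = -2478.71

-2478.71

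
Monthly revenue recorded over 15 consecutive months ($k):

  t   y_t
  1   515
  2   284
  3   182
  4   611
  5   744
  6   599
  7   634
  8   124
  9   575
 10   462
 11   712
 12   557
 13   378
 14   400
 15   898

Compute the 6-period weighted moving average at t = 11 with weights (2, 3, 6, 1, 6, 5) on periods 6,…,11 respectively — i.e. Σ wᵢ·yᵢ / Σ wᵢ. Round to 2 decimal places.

Weighted sum: 2·599 + 3·634 + 6·124 + 1·575 + 6·462 + 5·712 = 1198 + 1902 + 744 + 575 + 2772 + 3560 = 10751
Weight total: 2 + 3 + 6 + 1 + 6 + 5 = 23
WMA = 10751 / 23 = 467.43

467.43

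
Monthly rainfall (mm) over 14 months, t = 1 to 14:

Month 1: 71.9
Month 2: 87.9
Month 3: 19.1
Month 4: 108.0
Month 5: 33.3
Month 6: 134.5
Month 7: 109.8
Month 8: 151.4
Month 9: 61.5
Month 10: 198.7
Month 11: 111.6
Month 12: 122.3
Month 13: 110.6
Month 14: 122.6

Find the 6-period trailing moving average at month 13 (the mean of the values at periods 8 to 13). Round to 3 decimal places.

126.017

Sum of periods 8–13: 151.4 + 61.5 + 198.7 + 111.6 + 122.3 + 110.6 = 756.1
Divide by 6: 756.1 / 6 = 126.017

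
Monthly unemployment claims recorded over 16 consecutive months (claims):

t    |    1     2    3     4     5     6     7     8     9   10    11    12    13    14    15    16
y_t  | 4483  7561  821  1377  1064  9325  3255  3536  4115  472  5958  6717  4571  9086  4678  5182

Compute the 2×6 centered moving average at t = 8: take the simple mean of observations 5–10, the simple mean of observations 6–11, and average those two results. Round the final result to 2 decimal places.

Sum over 5–10: 1064 + 9325 + 3255 + 3536 + 4115 + 472 = 21767
Sum over 6–11: 9325 + 3255 + 3536 + 4115 + 472 + 5958 = 26661
CMA at t=8 = (21767 + 26661) / (2·6) = 48428 / 12 = 4035.67

4035.67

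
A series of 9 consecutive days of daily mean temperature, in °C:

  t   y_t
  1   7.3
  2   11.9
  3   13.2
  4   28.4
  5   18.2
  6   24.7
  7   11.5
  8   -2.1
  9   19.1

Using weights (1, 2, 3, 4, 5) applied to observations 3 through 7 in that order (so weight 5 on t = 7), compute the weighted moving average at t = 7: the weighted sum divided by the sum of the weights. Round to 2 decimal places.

Weighted sum: 1·13.2 + 2·28.4 + 3·18.2 + 4·24.7 + 5·11.5 = 13.2 + 56.8 + 54.6 + 98.8 + 57.5 = 280.9
Weight total: 1 + 2 + 3 + 4 + 5 = 15
WMA = 280.9 / 15 = 18.73

18.73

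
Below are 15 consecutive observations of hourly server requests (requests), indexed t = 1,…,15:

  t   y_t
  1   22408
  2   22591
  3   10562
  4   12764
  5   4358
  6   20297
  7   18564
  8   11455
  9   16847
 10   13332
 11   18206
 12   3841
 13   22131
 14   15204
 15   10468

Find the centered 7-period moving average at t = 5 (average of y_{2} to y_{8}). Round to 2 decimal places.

Sum of periods 2–8: 22591 + 10562 + 12764 + 4358 + 20297 + 18564 + 11455 = 100591
Divide by 7: 100591 / 7 = 14370.14

14370.14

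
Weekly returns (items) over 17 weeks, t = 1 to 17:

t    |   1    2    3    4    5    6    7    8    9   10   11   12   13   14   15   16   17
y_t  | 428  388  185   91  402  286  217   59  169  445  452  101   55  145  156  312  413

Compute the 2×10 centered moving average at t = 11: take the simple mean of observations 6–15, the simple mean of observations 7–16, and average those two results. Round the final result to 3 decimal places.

209.800

Sum over 6–15: 286 + 217 + 59 + 169 + 445 + 452 + 101 + 55 + 145 + 156 = 2085
Sum over 7–16: 217 + 59 + 169 + 445 + 452 + 101 + 55 + 145 + 156 + 312 = 2111
CMA at t=11 = (2085 + 2111) / (2·10) = 4196 / 20 = 209.800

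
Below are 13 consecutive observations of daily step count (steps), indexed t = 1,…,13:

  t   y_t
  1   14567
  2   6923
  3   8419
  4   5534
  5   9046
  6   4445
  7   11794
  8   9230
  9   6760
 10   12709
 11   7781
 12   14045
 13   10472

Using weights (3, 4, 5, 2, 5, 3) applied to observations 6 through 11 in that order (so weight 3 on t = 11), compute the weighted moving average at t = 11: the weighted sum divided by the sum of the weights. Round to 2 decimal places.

Weighted sum: 3·4445 + 4·11794 + 5·9230 + 2·6760 + 5·12709 + 3·7781 = 13335 + 47176 + 46150 + 13520 + 63545 + 23343 = 207069
Weight total: 3 + 4 + 5 + 2 + 5 + 3 = 22
WMA = 207069 / 22 = 9412.23

9412.23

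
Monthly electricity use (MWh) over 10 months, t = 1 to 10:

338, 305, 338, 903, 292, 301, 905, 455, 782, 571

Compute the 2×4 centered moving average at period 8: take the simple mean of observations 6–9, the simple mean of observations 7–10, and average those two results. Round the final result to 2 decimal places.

644.50

Sum over 6–9: 301 + 905 + 455 + 782 = 2443
Sum over 7–10: 905 + 455 + 782 + 571 = 2713
CMA at t=8 = (2443 + 2713) / (2·4) = 5156 / 8 = 644.50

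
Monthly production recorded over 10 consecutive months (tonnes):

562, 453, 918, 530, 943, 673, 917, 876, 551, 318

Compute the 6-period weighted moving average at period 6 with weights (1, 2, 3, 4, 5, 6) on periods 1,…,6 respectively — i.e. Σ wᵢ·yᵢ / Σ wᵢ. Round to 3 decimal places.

Weighted sum: 1·562 + 2·453 + 3·918 + 4·530 + 5·943 + 6·673 = 562 + 906 + 2754 + 2120 + 4715 + 4038 = 15095
Weight total: 1 + 2 + 3 + 4 + 5 + 6 = 21
WMA = 15095 / 21 = 718.810

718.810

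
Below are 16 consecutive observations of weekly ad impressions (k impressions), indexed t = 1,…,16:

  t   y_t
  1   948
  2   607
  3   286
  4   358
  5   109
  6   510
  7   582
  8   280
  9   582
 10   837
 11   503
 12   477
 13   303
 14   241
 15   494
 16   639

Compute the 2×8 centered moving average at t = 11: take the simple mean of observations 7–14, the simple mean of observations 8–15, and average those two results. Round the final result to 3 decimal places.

Sum over 7–14: 582 + 280 + 582 + 837 + 503 + 477 + 303 + 241 = 3805
Sum over 8–15: 280 + 582 + 837 + 503 + 477 + 303 + 241 + 494 = 3717
CMA at t=11 = (3805 + 3717) / (2·8) = 7522 / 16 = 470.125

470.125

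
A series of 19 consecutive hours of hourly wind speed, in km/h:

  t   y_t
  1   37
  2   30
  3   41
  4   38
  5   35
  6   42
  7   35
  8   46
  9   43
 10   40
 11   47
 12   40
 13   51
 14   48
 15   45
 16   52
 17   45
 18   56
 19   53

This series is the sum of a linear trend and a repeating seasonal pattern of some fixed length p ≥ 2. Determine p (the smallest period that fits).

First differences y_{t+1} − y_t: -7, 11, -3, -3, 7, -7, 11, -3, -3, 7, -7, 11, …
The difference pattern repeats every 5 terms and not for any smaller step, so p = 5.

5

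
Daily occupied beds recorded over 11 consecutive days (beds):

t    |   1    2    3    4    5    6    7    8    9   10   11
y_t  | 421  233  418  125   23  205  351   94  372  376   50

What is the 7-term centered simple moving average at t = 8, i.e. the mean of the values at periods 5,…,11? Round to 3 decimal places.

210.143

Sum of periods 5–11: 23 + 205 + 351 + 94 + 372 + 376 + 50 = 1471
Divide by 7: 1471 / 7 = 210.143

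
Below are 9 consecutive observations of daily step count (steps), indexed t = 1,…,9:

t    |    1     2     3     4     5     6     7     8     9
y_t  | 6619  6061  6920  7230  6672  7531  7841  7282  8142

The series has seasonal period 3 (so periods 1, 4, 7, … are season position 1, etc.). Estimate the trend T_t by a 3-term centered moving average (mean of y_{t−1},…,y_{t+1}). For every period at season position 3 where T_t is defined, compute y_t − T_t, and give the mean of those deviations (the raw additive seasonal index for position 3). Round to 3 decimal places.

183.000

Season position 3 occurs at t = 3, 6 (where T_t is defined).
t=3: T_3 = 6737.00000; y_3 − T_3 = 6920 − 6737.00000 = 183.00000
t=6: T_6 = 7348.00000; y_6 − T_6 = 7531 − 7348.00000 = 183.00000
Mean deviation: (183.00000 + 183.00000) / 2 = 183.000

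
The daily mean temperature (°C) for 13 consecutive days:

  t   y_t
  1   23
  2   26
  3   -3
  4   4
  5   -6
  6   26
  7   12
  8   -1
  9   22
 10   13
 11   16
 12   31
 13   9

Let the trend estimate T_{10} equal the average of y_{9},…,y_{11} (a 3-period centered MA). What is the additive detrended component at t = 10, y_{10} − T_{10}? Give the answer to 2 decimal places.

-4.00

Trend T_10 = (22 + 13 + 16) / 3 = 51/3 = 17.0000
Detrended value: 13 − 17.0000 = -4.00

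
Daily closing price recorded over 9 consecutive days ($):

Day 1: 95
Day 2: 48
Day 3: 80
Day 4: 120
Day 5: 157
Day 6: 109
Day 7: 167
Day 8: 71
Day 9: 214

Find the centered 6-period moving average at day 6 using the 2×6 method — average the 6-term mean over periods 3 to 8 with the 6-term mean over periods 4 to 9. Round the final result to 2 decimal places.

Sum over 3–8: 80 + 120 + 157 + 109 + 167 + 71 = 704
Sum over 4–9: 120 + 157 + 109 + 167 + 71 + 214 = 838
CMA at t=6 = (704 + 838) / (2·6) = 1542 / 12 = 128.50

128.50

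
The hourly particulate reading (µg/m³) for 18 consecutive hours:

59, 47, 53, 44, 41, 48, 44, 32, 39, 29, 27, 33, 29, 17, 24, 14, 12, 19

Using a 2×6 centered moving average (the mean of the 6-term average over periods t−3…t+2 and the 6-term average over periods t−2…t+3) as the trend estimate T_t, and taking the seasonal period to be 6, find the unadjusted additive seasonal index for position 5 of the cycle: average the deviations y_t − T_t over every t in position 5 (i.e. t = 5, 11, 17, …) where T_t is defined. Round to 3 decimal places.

-3.583

Season position 5 occurs at t = 5, 11 (where T_t is defined).
t=5: T_5 = 44.91667; y_5 − T_5 = 41 − 44.91667 = -3.91667
t=11: T_11 = 30.25000; y_11 − T_11 = 27 − 30.25000 = -3.25000
Mean deviation: (-3.91667 + -3.25000) / 2 = -3.583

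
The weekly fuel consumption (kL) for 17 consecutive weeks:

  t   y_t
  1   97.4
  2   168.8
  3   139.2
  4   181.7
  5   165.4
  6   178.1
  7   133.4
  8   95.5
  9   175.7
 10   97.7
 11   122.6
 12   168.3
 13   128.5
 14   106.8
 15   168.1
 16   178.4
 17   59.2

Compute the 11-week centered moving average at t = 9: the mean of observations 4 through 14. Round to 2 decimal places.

Sum of periods 4–14: 181.7 + 165.4 + 178.1 + 133.4 + 95.5 + 175.7 + 97.7 + 122.6 + 168.3 + 128.5 + 106.8 = 1553.7
Divide by 11: 1553.7 / 11 = 141.25

141.25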